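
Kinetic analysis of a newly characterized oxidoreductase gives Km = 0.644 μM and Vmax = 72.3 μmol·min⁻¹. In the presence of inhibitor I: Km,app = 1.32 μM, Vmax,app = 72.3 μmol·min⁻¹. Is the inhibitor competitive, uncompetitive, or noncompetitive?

Km increases (0.644 → 1.32 μM) while Vmax is unchanged — the hallmark of competitive inhibition.

competitive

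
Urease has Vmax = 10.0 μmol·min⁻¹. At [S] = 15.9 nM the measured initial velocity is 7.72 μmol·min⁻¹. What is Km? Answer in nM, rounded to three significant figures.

4.70 nM

v/Vmax = 7.72/10.0 = 0.7720 = [S]/(Km+[S]).
So Km + [S] = [S]/0.7720 = 20.60 nM, giving Km = 20.60 − 15.9 = 4.70 nM.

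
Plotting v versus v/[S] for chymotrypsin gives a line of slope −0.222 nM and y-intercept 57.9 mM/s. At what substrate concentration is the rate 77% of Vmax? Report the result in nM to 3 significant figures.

The Eadie–Hofstee slope gives Km = 0.222 nM (slope = −Km).
v/Vmax = [S]/(Km+[S]) = 0.77 ⇒ [S] = Km·0.77/(1−0.77) = 0.222 × 3.348 = 0.743 nM.

0.743 nM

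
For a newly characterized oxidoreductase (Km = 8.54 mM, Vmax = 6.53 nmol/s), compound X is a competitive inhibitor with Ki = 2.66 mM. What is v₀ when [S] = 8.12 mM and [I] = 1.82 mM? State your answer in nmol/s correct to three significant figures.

α = 1 + [I]/Ki = 1 + 1.82/2.66 = 1.684.
For a competitive inhibitor, Vmax is unchanged and the apparent Km becomes α·Km: Km,app = 14.4 mM, Vmax,app = 6.53 nmol/s.
v = Vmax,app·[S]/(Km,app + [S]) = 6.53 × 8.12/(14.4 + 8.12) = 2.36 nmol/s.

2.36 nmol/s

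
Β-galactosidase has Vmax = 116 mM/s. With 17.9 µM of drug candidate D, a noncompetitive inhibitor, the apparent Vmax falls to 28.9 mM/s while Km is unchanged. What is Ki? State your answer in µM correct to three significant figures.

Noncompetitive: Vmax,app = Vmax/α with α = 1 + [I]/Ki.
α = Vmax/Vmax,app = 116/28.9 = 4.014.
Since α = 1 + [I]/Ki, [I]/Ki = 4.014 − 1 = 3.014 and Ki = 17.9/3.014 = 5.94 µM.

5.94 µM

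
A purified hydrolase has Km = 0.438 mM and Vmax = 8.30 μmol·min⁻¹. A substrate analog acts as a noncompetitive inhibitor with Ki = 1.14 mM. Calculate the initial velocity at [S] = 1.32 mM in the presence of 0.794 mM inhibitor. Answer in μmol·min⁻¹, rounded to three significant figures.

With α = 1 + [I]/Ki = 1 + 0.794/1.14 = 1.696, the noncompetitive rate law is v = (Vmax/α)·[S] / (Km + [S]).
v = (8.30/1.696)×1.32 / (0.438 + 1.32) = 6.458/1.758 = 3.67 μmol·min⁻¹.

3.67 μmol·min⁻¹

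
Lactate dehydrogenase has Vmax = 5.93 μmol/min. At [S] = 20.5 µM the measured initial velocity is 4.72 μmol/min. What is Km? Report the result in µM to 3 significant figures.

v/Vmax = 4.72/5.93 = 0.7960 = [S]/(Km+[S]).
So Km + [S] = [S]/0.7960 = 25.76 µM, giving Km = 25.76 − 20.5 = 5.26 µM.

5.26 µM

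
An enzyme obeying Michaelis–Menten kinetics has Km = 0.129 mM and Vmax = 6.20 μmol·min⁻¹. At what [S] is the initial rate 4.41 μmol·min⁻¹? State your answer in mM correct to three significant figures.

The required fractional saturation is v/Vmax = 4.41/6.20 = 0.7113.
Then [S]/(Km+[S]) = 0.7113 ⇒ [S] = 0.129 × 0.7113/(1 − 0.7113) = 0.318 mM.

0.318 mM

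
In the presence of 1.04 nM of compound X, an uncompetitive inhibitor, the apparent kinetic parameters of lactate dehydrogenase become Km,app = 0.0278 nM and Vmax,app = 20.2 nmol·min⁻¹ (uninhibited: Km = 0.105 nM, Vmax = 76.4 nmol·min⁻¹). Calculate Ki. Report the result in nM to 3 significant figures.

0.374 nM

Uncompetitive: Vmax,app = Vmax/α (and Km,app = Km/α) with α = 1 + [I]/Ki.
α = Vmax/Vmax,app = 76.4/20.2 = 3.782.
Since α = 1 + [I]/Ki, [I]/Ki = 3.782 − 1 = 2.782 and Ki = 1.04/2.782 = 0.374 nM.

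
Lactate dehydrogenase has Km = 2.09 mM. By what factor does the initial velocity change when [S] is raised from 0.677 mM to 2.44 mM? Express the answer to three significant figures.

2.20

Since Vmax cancels, v₂/v₁ = [S]₂(Km+[S]₁) / [S]₁(Km+[S]₂).
= 2.44×(2.09+0.677) / (0.677×(2.09+2.44)) = 6.751/3.067 = 2.20.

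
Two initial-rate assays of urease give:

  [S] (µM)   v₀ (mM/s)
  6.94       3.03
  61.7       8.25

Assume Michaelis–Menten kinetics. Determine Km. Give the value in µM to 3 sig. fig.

17.2 µM

From v = Vmax[S]/(Km+[S]), each point gives Vmax = v(Km+[S])/[S].
Equating: 3.03(Km+6.94)/6.94 = 8.25(Km+61.7)/61.7.
0.4366·Km + 3.03 = 0.1337·Km + 8.25, so (0.4366 − 0.1337)·Km = 8.25 − 3.03.
Km = 5.220/0.3029 = 17.2 µM; then Vmax = 3.03(17.2+6.94)/6.94 = 10.6 mM/s.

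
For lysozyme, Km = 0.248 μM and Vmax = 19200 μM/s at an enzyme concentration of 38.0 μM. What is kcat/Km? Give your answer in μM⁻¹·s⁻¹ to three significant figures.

2040 μM⁻¹·s⁻¹

kcat = Vmax/[E]total = 19200/38.0 = 505 s⁻¹.
kcat/Km = 505/0.248 = 2040 μM⁻¹·s⁻¹.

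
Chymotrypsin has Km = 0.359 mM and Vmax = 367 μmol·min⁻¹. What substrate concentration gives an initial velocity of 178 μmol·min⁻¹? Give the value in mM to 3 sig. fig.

0.338 mM

The required fractional saturation is v/Vmax = 178/367 = 0.4850.
Then [S]/(Km+[S]) = 0.4850 ⇒ [S] = 0.359 × 0.4850/(1 − 0.4850) = 0.338 mM.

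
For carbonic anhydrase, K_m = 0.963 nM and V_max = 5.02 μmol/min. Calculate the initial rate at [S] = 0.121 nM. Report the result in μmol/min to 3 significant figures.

v = Vmax·[S]/(Km + [S]) = 5.02 × 0.121 / (0.963 + 0.121)
  = 0.6074 / 1.084 = 0.560 μmol/min.

0.560 μmol/min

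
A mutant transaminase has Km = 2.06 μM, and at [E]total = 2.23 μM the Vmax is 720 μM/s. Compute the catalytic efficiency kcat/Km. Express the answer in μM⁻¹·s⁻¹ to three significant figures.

157 μM⁻¹·s⁻¹

kcat = Vmax/[E]total = 720/2.23 = 323 s⁻¹.
kcat/Km = 323/2.06 = 157 μM⁻¹·s⁻¹.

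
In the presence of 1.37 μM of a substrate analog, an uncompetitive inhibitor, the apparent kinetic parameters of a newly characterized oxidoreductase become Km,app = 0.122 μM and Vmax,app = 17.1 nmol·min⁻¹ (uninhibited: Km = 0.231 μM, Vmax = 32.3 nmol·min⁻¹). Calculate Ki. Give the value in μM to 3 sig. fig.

1.54 μM

Uncompetitive: Vmax,app = Vmax/α (and Km,app = Km/α) with α = 1 + [I]/Ki.
α = Vmax/Vmax,app = 32.3/17.1 = 1.889.
Ki = [I]/(α − 1) = 1.37/0.8889 = 1.54 μM.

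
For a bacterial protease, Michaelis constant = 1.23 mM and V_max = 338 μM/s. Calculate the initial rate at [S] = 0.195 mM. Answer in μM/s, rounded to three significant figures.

v = Vmax·[S]/(Km + [S]) = 338 × 0.195 / (1.23 + 0.195)
  = 65.91 / 1.425 = 46.3 μM/s.

46.3 μM/s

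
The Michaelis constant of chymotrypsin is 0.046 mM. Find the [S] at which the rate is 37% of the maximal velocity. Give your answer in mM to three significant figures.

0.0270 mM

v/Vmax = [S]/(Km+[S]) = 0.37, so [S] = Km·0.37/(1 − 0.37) = 0.046 × 0.5873.
[S] = 0.0270 mM.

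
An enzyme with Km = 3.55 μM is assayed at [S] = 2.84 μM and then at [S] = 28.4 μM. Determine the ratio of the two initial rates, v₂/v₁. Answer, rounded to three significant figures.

2.00

The fractional saturations are [S]/(Km+[S]) = 2.84/6.390 = 0.4444 and 28.4/31.95 = 0.8889.
v₂/v₁ is just their ratio: 0.8889/0.4444 = 2.00.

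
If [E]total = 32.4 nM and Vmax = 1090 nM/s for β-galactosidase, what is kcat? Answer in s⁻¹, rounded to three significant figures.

kcat = Vmax/[E]total = 1090 nM/s / 32.4 nM = 33.6 s⁻¹.

33.6 s⁻¹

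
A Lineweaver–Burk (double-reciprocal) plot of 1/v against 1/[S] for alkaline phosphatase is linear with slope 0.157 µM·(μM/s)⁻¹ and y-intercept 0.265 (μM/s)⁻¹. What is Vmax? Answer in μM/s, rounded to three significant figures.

3.77 μM/s

The y-intercept of a Lineweaver–Burk plot equals 1/Vmax, so Vmax = 1/0.265 = 3.77 μM/s.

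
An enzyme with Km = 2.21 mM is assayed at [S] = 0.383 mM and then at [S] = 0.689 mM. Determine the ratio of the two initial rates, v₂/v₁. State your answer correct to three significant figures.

The fractional saturations are [S]/(Km+[S]) = 0.383/2.593 = 0.1477 and 0.689/2.899 = 0.2377.
v₂/v₁ is just their ratio: 0.2377/0.1477 = 1.61.

1.61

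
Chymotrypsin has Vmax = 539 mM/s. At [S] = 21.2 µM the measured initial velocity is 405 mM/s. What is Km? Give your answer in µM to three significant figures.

7.01 µM

From v = Vmax[S]/(Km+[S]), Km = [S](Vmax − v)/v.
Km = 21.2 × (539 − 405) / 405 = 2841/405 = 7.01 µM.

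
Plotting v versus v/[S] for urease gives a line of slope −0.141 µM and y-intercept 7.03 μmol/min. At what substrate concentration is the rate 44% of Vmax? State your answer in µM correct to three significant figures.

0.111 µM

The Eadie–Hofstee slope gives Km = 0.141 µM (slope = −Km).
v/Vmax = [S]/(Km+[S]) = 0.44 ⇒ [S] = Km·0.44/(1−0.44) = 0.141 × 0.7857 = 0.111 µM.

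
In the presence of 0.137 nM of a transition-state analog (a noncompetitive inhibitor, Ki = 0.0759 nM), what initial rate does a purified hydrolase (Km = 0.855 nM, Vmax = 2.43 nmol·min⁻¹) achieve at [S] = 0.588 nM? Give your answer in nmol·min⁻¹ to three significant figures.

α = 1 + [I]/Ki = 1 + 0.137/0.0759 = 2.805.
For a noncompetitive inhibitor, Vmax is reduced to Vmax/α while Km is unchanged: Km,app = 0.855 nM, Vmax,app = 0.866 nmol·min⁻¹.
v = Vmax,app·[S]/(Km,app + [S]) = 0.866 × 0.588/(0.855 + 0.588) = 0.353 nmol·min⁻¹.

0.353 nmol·min⁻¹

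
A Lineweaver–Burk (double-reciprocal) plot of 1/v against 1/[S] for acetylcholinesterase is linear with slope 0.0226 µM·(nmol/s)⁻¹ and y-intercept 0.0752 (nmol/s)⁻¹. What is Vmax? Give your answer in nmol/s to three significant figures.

13.3 nmol/s

The y-intercept of a Lineweaver–Burk plot equals 1/Vmax, so Vmax = 1/0.0752 = 13.3 nmol/s.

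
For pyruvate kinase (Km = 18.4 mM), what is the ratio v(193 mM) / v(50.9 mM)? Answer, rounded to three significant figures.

Since Vmax cancels, v₂/v₁ = [S]₂(Km+[S]₁) / [S]₁(Km+[S]₂).
= 193×(18.4+50.9) / (50.9×(18.4+193)) = 13370/10760 = 1.24.

1.24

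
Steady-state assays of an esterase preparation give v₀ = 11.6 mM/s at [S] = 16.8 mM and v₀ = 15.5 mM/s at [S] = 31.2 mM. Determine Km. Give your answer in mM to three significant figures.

20.1 mM

From v = Vmax[S]/(Km+[S]), each point gives Vmax = v(Km+[S])/[S].
Equating: 11.6(Km+16.8)/16.8 = 15.5(Km+31.2)/31.2.
0.6905·Km + 11.6 = 0.4968·Km + 15.5, so (0.6905 − 0.4968)·Km = 15.5 − 11.6.
Km = 3.900/0.1937 = 20.1 mM; then Vmax = 11.6(20.1+16.8)/16.8 = 25.5 mM/s.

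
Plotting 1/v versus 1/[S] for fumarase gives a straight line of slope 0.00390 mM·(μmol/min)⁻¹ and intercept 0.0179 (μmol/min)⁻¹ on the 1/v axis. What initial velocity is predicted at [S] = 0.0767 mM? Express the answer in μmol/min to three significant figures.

The y-intercept is 1/Vmax, so Vmax = 1/0.0179 = 55.9 μmol/min.
The slope is Km/Vmax, so Km = 0.00390 × 55.9 = 0.218 mM.
Then v = 55.9 × 0.0767/(0.218 + 0.0767) = 14.5 μmol/min.

14.5 μmol/min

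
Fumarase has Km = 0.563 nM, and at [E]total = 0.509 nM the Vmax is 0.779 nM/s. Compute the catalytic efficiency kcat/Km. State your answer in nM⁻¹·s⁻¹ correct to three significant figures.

kcat = Vmax/[E]total = 0.779/0.509 = 1.53 s⁻¹.
kcat/Km = 1.53/0.563 = 2.72 nM⁻¹·s⁻¹.

2.72 nM⁻¹·s⁻¹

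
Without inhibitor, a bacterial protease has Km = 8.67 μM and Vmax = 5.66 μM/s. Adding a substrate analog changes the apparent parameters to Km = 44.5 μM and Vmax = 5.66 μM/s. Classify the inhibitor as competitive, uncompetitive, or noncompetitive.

competitive

Km increases (8.67 → 44.5 μM) while Vmax is unchanged — the hallmark of competitive inhibition.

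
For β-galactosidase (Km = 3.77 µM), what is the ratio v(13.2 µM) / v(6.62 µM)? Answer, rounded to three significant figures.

1.22

The fractional saturations are [S]/(Km+[S]) = 6.62/10.39 = 0.6372 and 13.2/16.97 = 0.7778.
v₂/v₁ is just their ratio: 0.7778/0.6372 = 1.22.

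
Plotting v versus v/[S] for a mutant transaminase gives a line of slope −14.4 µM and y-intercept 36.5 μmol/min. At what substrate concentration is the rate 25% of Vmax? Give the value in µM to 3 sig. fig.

The Eadie–Hofstee slope gives Km = 14.4 µM (slope = −Km).
v/Vmax = [S]/(Km+[S]) = 0.25 ⇒ [S] = Km·0.25/(1−0.25) = 14.4 × 0.3333 = 4.80 µM.

4.80 µM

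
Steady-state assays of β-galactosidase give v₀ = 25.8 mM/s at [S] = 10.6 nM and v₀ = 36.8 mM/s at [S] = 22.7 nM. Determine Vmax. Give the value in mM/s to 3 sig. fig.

In reciprocal form, 1/v = (Km/Vmax)·(1/[S]) + 1/Vmax. The two points give (1/[S], 1/v) = (0.09434, 0.03876) and (0.04405, 0.02717).
Slope = (0.03876 − 0.02717)/(0.09434 − 0.04405) = 0.2304; intercept = 0.03876 − 0.2304×0.09434 = 0.01702.
Vmax = 1/intercept = 58.7 mM/s; Km = slope × Vmax = 0.2304 × 58.7 = 13.5 nM.

58.7 mM/s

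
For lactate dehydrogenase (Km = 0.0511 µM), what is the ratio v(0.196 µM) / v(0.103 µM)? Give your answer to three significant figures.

Since Vmax cancels, v₂/v₁ = [S]₂(Km+[S]₁) / [S]₁(Km+[S]₂).
= 0.196×(0.0511+0.103) / (0.103×(0.0511+0.196)) = 0.03020/0.02545 = 1.19.

1.19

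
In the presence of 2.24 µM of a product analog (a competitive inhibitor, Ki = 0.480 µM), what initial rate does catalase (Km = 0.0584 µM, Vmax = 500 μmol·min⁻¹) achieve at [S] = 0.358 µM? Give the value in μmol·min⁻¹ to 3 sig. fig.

α = 1 + [I]/Ki = 1 + 2.24/0.480 = 5.667.
For a competitive inhibitor, Vmax is unchanged and the apparent Km becomes α·Km: Km,app = 0.331 µM, Vmax,app = 500 μmol·min⁻¹.
v = Vmax,app·[S]/(Km,app + [S]) = 500 × 0.358/(0.331 + 0.358) = 260 μmol·min⁻¹.

260 μmol·min⁻¹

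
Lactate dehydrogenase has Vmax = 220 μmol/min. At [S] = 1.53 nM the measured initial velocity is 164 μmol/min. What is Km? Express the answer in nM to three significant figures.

From v = Vmax[S]/(Km+[S]), Km = [S](Vmax − v)/v.
Km = 1.53 × (220 − 164) / 164 = 85.68/164 = 0.522 nM.

0.522 nM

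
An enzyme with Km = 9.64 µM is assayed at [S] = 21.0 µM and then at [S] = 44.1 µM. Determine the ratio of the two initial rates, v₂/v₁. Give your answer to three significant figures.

1.20

Since Vmax cancels, v₂/v₁ = [S]₂(Km+[S]₁) / [S]₁(Km+[S]₂).
= 44.1×(9.64+21.0) / (21.0×(9.64+44.1)) = 1351/1129 = 1.20.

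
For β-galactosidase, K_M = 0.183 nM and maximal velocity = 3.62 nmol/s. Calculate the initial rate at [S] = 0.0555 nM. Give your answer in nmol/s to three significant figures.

0.842 nmol/s

[S]/(Km+[S]) = 0.0555/0.2385 = 0.2327, the fractional saturation.
v = 0.2327 × Vmax = 0.2327 × 3.62 = 0.842 nmol/s.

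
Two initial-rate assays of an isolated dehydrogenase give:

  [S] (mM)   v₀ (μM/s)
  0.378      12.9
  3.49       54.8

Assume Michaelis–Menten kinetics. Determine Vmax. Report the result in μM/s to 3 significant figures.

From v = Vmax[S]/(Km+[S]), each point gives Vmax = v(Km+[S])/[S].
Equating: 12.9(Km+0.378)/0.378 = 54.8(Km+3.49)/3.49.
34.13·Km + 12.9 = 15.70·Km + 54.8, so (34.13 − 15.70)·Km = 54.8 − 12.9.
Km = 41.90/18.42 = 2.27 mM; then Vmax = 12.9(2.27+0.378)/0.378 = 90.5 μM/s.

90.5 μM/s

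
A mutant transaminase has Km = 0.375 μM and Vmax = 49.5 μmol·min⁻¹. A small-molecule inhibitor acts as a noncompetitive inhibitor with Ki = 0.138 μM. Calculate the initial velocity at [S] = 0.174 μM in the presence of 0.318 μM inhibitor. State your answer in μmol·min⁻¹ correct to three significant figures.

4.75 μmol·min⁻¹

α = 1 + [I]/Ki = 1 + 0.318/0.138 = 3.304.
For a noncompetitive inhibitor, Vmax is reduced to Vmax/α while Km is unchanged: Km,app = 0.375 μM, Vmax,app = 15.0 μmol·min⁻¹.
v = Vmax,app·[S]/(Km,app + [S]) = 15.0 × 0.174/(0.375 + 0.174) = 4.75 μmol·min⁻¹.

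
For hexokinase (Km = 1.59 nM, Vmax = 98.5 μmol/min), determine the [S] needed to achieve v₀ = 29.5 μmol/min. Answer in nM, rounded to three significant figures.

0.680 nM

Rearranging v = Vmax[S]/(Km+[S]) gives [S] = Km·v/(Vmax − v).
[S] = 1.59 × 29.5 / (98.5 − 29.5) = 46.90/69.00 = 0.680 nM.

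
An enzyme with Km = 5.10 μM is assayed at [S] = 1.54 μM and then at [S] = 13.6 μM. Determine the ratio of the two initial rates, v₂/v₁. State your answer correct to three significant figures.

3.14

The fractional saturations are [S]/(Km+[S]) = 1.54/6.640 = 0.2319 and 13.6/18.70 = 0.7273.
v₂/v₁ is just their ratio: 0.7273/0.2319 = 3.14.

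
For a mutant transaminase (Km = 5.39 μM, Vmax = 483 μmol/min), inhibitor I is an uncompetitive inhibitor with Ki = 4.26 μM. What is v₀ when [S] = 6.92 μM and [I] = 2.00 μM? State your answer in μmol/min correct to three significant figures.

With α = 1 + [I]/Ki = 1 + 2.00/4.26 = 1.469, the uncompetitive rate law is v = (Vmax/α)·[S] / (Km/α + [S]).
v = (483/1.469)×6.92 / (5.39/1.469 + 6.92) = 2275/10.59 = 215 μmol/min.

215 μmol/min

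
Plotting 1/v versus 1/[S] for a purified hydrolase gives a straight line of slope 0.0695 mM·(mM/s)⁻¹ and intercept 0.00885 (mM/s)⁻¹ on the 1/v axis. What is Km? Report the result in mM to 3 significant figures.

7.85 mM

y-intercept = 1/Vmax ⇒ Vmax = 113 mM/s; slope = Km/Vmax ⇒ Km = slope × Vmax.
Km = 0.0695 × 113 = 7.85 mM.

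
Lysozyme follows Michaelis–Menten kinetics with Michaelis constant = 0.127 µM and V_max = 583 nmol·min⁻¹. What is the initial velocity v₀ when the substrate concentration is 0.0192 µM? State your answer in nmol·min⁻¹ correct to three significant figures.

v = Vmax·[S]/(Km + [S]) = 583 × 0.0192 / (0.127 + 0.0192)
  = 11.19 / 0.1462 = 76.6 nmol·min⁻¹.

76.6 nmol·min⁻¹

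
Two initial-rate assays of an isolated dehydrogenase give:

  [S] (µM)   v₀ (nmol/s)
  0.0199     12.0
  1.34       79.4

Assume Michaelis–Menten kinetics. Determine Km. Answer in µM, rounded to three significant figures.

0.124 µM

In reciprocal form, 1/v = (Km/Vmax)·(1/[S]) + 1/Vmax. The two points give (1/[S], 1/v) = (50.25, 0.08333) and (0.7463, 0.01259).
Slope = (0.08333 − 0.01259)/(50.25 − 0.7463) = 0.001429; intercept = 0.08333 − 0.001429×50.25 = 0.01153.
Vmax = 1/intercept = 86.7 nmol/s; Km = slope × Vmax = 0.001429 × 86.7 = 0.124 µM.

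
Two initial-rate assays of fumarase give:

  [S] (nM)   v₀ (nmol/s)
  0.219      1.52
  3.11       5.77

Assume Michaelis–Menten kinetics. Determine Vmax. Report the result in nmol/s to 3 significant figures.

7.32 nmol/s

From v = Vmax[S]/(Km+[S]), each point gives Vmax = v(Km+[S])/[S].
Equating: 1.52(Km+0.219)/0.219 = 5.77(Km+3.11)/3.11.
6.941·Km + 1.52 = 1.855·Km + 5.77, so (6.941 − 1.855)·Km = 5.77 − 1.52.
Km = 4.250/5.085 = 0.836 nM; then Vmax = 1.52(0.836+0.219)/0.219 = 7.32 nmol/s.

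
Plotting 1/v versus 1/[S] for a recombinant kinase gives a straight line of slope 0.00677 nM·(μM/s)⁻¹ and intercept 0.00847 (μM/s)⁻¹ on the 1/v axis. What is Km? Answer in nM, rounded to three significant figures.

y-intercept = 1/Vmax ⇒ Vmax = 118 μM/s; slope = Km/Vmax ⇒ Km = slope × Vmax.
Km = 0.00677 × 118 = 0.799 nM.

0.799 nM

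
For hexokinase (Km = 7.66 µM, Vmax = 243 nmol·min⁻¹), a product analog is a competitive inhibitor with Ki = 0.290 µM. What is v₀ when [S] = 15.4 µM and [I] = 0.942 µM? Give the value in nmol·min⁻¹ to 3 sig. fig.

78.1 nmol·min⁻¹

α = 1 + [I]/Ki = 1 + 0.942/0.290 = 4.248.
For a competitive inhibitor, Vmax is unchanged and the apparent Km becomes α·Km: Km,app = 32.5 µM, Vmax,app = 243 nmol·min⁻¹.
v = Vmax,app·[S]/(Km,app + [S]) = 243 × 15.4/(32.5 + 15.4) = 78.1 nmol·min⁻¹.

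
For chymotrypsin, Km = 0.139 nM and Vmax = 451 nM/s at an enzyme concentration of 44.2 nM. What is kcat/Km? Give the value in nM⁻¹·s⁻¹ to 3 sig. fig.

kcat = Vmax/[E]total = 451/44.2 = 10.2 s⁻¹.
kcat/Km = 10.2/0.139 = 73.4 nM⁻¹·s⁻¹.

73.4 nM⁻¹·s⁻¹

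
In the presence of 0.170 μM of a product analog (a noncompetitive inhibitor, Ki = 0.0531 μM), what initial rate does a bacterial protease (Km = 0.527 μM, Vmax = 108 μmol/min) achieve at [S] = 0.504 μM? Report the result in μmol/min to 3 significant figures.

12.6 μmol/min

α = 1 + [I]/Ki = 1 + 0.170/0.0531 = 4.202.
For a noncompetitive inhibitor, Vmax is reduced to Vmax/α while Km is unchanged: Km,app = 0.527 μM, Vmax,app = 25.7 μmol/min.
v = Vmax,app·[S]/(Km,app + [S]) = 25.7 × 0.504/(0.527 + 0.504) = 12.6 μmol/min.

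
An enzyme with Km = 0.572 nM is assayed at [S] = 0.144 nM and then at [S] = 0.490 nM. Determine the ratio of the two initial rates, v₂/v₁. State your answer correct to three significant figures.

2.29

The fractional saturations are [S]/(Km+[S]) = 0.144/0.7160 = 0.2011 and 0.490/1.062 = 0.4614.
v₂/v₁ is just their ratio: 0.4614/0.2011 = 2.29.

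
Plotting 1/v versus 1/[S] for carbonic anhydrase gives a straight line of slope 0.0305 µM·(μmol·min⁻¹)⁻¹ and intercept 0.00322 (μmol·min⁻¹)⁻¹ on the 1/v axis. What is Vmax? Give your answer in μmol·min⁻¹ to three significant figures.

311 μmol·min⁻¹

The y-intercept of a Lineweaver–Burk plot equals 1/Vmax, so Vmax = 1/0.00322 = 311 μmol·min⁻¹.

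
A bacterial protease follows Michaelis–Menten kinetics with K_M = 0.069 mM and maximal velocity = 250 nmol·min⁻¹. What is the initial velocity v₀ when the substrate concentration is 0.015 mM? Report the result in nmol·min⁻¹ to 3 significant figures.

44.6 nmol·min⁻¹

[S]/(Km+[S]) = 0.015/0.08400 = 0.1786, the fractional saturation.
v = 0.1786 × Vmax = 0.1786 × 250 = 44.6 nmol·min⁻¹.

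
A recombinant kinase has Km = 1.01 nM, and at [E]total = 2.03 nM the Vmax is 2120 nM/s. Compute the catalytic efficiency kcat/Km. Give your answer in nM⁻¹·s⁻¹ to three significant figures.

kcat = Vmax/[E]total = 2120/2.03 = 1040 s⁻¹.
kcat/Km = 1040/1.01 = 1030 nM⁻¹·s⁻¹.

1030 nM⁻¹·s⁻¹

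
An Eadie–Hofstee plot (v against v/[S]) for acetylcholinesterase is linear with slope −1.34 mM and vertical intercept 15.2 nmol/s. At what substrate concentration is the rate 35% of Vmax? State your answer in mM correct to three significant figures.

The Eadie–Hofstee slope gives Km = 1.34 mM (slope = −Km).
v/Vmax = [S]/(Km+[S]) = 0.35 ⇒ [S] = Km·0.35/(1−0.35) = 1.34 × 0.5385 = 0.722 mM.

0.722 mM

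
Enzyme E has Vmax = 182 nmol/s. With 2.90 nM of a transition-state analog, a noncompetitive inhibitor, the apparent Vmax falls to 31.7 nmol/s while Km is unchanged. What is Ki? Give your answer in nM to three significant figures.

Noncompetitive: Vmax,app = Vmax/α with α = 1 + [I]/Ki.
α = Vmax/Vmax,app = 182/31.7 = 5.741.
Since α = 1 + [I]/Ki, [I]/Ki = 5.741 − 1 = 4.741 and Ki = 2.90/4.741 = 0.612 nM.

0.612 nM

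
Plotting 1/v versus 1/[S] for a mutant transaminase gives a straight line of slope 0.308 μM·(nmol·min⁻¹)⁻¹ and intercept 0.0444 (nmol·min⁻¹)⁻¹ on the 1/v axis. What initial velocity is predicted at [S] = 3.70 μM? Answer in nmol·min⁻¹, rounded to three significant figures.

The y-intercept is 1/Vmax, so Vmax = 1/0.0444 = 22.5 nmol·min⁻¹.
The slope is Km/Vmax, so Km = 0.308 × 22.5 = 6.94 μM.
Then v = 22.5 × 3.70/(6.94 + 3.70) = 7.83 nmol·min⁻¹.

7.83 nmol·min⁻¹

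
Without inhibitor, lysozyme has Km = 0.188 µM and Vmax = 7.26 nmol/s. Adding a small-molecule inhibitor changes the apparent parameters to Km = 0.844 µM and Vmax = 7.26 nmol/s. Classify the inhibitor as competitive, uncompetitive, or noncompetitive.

competitive

Km increases (0.188 → 0.844 µM) while Vmax is unchanged — the hallmark of competitive inhibition.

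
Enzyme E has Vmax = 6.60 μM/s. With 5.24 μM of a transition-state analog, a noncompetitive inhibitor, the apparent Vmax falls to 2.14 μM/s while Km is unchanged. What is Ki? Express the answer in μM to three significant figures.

Noncompetitive: Vmax,app = Vmax/α with α = 1 + [I]/Ki.
α = Vmax/Vmax,app = 6.60/2.14 = 3.084.
Since α = 1 + [I]/Ki, [I]/Ki = 3.084 − 1 = 2.084 and Ki = 5.24/2.084 = 2.51 μM.

2.51 μM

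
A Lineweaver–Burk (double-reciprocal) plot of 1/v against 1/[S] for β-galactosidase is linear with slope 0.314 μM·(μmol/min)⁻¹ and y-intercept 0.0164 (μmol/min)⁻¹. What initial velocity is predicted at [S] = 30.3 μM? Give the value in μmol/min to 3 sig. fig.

37.4 μmol/min

The y-intercept is 1/Vmax, so Vmax = 1/0.0164 = 61.0 μmol/min.
The slope is Km/Vmax, so Km = 0.314 × 61.0 = 19.1 μM.
Then v = 61.0 × 30.3/(19.1 + 30.3) = 37.4 μmol/min.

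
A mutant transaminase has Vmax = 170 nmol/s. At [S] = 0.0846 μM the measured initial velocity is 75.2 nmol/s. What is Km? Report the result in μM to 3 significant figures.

0.107 μM

From v = Vmax[S]/(Km+[S]), Km = [S](Vmax − v)/v.
Km = 0.0846 × (170 − 75.2) / 75.2 = 8.020/75.2 = 0.107 μM.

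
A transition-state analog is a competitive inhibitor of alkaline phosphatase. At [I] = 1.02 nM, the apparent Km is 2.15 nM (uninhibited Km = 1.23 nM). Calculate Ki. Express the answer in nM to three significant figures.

Competitive: Km,app = α·Km with α = 1 + [I]/Ki.
α = Km,app/Km = 2.15/1.23 = 1.748.
Ki = [I]/(α − 1) = 1.02/0.7480 = 1.36 nM.

1.36 nM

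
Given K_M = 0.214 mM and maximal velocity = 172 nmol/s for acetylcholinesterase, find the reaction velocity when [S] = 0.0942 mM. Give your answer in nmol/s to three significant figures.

52.6 nmol/s

[S]/(Km+[S]) = 0.0942/0.3082 = 0.3056, the fractional saturation.
v = 0.3056 × Vmax = 0.3056 × 172 = 52.6 nmol/s.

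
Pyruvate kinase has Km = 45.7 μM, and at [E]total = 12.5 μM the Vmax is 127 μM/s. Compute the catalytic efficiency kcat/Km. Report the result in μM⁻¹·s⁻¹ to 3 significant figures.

kcat = Vmax/[E]total = 127/12.5 = 10.2 s⁻¹.
kcat/Km = 10.2/45.7 = 0.222 μM⁻¹·s⁻¹.

0.222 μM⁻¹·s⁻¹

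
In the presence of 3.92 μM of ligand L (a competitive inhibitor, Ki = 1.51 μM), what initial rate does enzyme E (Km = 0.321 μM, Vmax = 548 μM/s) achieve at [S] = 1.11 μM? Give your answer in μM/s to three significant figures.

269 μM/s

With α = 1 + [I]/Ki = 1 + 3.92/1.51 = 3.596, the competitive rate law is v = Vmax[S] / (αKm + [S]).
v = 548×1.11 / (3.596×0.321 + 1.11) = 608.3/2.264 = 269 μM/s.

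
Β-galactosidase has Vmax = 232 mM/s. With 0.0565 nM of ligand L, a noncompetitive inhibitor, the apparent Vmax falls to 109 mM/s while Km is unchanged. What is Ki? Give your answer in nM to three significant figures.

0.0501 nM

Noncompetitive: Vmax,app = Vmax/α with α = 1 + [I]/Ki.
α = Vmax/Vmax,app = 232/109 = 2.128.
Since α = 1 + [I]/Ki, [I]/Ki = 2.128 − 1 = 1.128 and Ki = 0.0565/1.128 = 0.0501 nM.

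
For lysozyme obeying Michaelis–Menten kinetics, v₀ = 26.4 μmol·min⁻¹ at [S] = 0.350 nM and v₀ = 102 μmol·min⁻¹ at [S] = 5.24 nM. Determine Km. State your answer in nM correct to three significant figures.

From v = Vmax[S]/(Km+[S]), each point gives Vmax = v(Km+[S])/[S].
Equating: 26.4(Km+0.350)/0.350 = 102(Km+5.24)/5.24.
75.43·Km + 26.4 = 19.47·Km + 102, so (75.43 − 19.47)·Km = 102 − 26.4.
Km = 75.60/55.96 = 1.35 nM; then Vmax = 26.4(1.35+0.350)/0.350 = 128 μmol·min⁻¹.

1.35 nM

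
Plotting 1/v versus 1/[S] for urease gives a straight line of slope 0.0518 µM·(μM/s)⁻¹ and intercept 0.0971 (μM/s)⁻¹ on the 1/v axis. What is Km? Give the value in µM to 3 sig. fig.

y-intercept = 1/Vmax ⇒ Vmax = 10.3 μM/s; slope = Km/Vmax ⇒ Km = slope × Vmax.
Km = 0.0518 × 10.3 = 0.533 µM.

0.533 µM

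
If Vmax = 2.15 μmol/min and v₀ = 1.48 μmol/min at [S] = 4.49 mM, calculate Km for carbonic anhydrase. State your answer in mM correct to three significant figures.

v/Vmax = 1.48/2.15 = 0.6884 = [S]/(Km+[S]).
So Km + [S] = [S]/0.6884 = 6.523 mM, giving Km = 6.523 − 4.49 = 2.03 mM.

2.03 mM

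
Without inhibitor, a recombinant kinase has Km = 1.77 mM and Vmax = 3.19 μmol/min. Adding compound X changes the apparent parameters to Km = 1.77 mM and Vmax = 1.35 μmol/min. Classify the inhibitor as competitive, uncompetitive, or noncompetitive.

noncompetitive

Vmax decreases (3.19 → 1.35 μmol/min) while Km is unchanged — pure noncompetitive inhibition.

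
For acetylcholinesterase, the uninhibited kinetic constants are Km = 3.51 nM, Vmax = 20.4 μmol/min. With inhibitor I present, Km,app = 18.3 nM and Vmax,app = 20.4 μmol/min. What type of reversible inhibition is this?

competitive

Km increases (3.51 → 18.3 nM) while Vmax is unchanged — the hallmark of competitive inhibition.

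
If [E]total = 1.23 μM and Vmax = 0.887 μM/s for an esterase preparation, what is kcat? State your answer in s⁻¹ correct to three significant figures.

kcat = Vmax/[E]total = 0.887 μM/s / 1.23 μM = 0.721 s⁻¹.

0.721 s⁻¹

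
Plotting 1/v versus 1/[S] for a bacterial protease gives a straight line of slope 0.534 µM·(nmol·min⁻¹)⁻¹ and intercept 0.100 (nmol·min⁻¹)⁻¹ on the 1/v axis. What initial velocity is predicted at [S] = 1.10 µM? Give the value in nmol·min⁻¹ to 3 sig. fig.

1.71 nmol·min⁻¹

The y-intercept is 1/Vmax, so Vmax = 1/0.100 = 10.0 nmol·min⁻¹.
The slope is Km/Vmax, so Km = 0.534 × 10.0 = 5.34 µM.
Then v = 10.0 × 1.10/(5.34 + 1.10) = 1.71 nmol·min⁻¹.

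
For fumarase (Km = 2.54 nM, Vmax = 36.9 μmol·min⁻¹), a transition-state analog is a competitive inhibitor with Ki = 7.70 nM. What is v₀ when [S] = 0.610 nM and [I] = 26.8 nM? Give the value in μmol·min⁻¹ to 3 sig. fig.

1.88 μmol·min⁻¹

α = 1 + [I]/Ki = 1 + 26.8/7.70 = 4.481.
For a competitive inhibitor, Vmax is unchanged and the apparent Km becomes α·Km: Km,app = 11.4 nM, Vmax,app = 36.9 μmol·min⁻¹.
v = Vmax,app·[S]/(Km,app + [S]) = 36.9 × 0.610/(11.4 + 0.610) = 1.88 μmol·min⁻¹.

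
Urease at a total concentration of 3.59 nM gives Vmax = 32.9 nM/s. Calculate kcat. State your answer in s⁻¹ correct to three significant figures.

kcat = Vmax/[E]total = 32.9 nM/s / 3.59 nM = 9.16 s⁻¹.

9.16 s⁻¹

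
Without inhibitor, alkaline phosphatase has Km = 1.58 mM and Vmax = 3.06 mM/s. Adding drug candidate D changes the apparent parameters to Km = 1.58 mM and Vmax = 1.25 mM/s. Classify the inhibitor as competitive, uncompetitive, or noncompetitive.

noncompetitive

Vmax decreases (3.06 → 1.25 mM/s) while Km is unchanged — pure noncompetitive inhibition.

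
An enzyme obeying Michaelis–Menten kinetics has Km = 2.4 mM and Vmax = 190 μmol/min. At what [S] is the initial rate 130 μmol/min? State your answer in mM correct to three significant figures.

5.20 mM

Rearranging v = Vmax[S]/(Km+[S]) gives [S] = Km·v/(Vmax − v).
[S] = 2.4 × 130 / (190 − 130) = 312.0/60.00 = 5.20 mM.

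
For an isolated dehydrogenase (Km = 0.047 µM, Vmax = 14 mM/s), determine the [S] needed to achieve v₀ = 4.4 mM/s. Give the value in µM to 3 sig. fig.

0.0215 µM

The required fractional saturation is v/Vmax = 4.4/14 = 0.3143.
Then [S]/(Km+[S]) = 0.3143 ⇒ [S] = 0.047 × 0.3143/(1 − 0.3143) = 0.0215 µM.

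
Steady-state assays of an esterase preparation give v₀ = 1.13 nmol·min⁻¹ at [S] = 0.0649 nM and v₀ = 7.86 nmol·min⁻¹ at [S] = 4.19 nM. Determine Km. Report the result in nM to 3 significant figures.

From v = Vmax[S]/(Km+[S]), each point gives Vmax = v(Km+[S])/[S].
Equating: 1.13(Km+0.0649)/0.0649 = 7.86(Km+4.19)/4.19.
17.41·Km + 1.13 = 1.876·Km + 7.86, so (17.41 − 1.876)·Km = 7.86 − 1.13.
Km = 6.730/15.54 = 0.433 nM; then Vmax = 1.13(0.433+0.0649)/0.0649 = 8.67 nmol·min⁻¹.

0.433 nM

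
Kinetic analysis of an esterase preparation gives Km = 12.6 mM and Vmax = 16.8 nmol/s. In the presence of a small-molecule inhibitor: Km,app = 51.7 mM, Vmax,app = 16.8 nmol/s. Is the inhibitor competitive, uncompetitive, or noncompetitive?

Km increases (12.6 → 51.7 mM) while Vmax is unchanged — the hallmark of competitive inhibition.

competitive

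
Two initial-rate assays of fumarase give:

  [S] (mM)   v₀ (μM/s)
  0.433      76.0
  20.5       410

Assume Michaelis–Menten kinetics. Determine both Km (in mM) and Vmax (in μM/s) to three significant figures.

Km = 2.15 mM; Vmax = 453 μM/s

From v = Vmax[S]/(Km+[S]), each point gives Vmax = v(Km+[S])/[S].
Equating: 76.0(Km+0.433)/0.433 = 410(Km+20.5)/20.5.
175.5·Km + 76.0 = 20.00·Km + 410, so (175.5 − 20.00)·Km = 410 − 76.0.
Km = 334.0/155.5 = 2.15 mM; then Vmax = 76.0(2.15+0.433)/0.433 = 453 μM/s.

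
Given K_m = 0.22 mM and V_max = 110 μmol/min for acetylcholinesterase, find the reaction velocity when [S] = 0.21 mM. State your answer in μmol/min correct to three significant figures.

[S]/(Km+[S]) = 0.21/0.4300 = 0.4884, the fractional saturation.
v = 0.4884 × Vmax = 0.4884 × 110 = 53.7 μmol/min.

53.7 μmol/min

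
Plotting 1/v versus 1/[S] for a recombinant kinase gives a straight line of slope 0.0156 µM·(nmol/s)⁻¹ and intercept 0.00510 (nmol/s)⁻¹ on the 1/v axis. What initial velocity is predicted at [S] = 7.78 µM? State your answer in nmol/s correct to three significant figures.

141 nmol/s

The y-intercept is 1/Vmax, so Vmax = 1/0.00510 = 196 nmol/s.
The slope is Km/Vmax, so Km = 0.0156 × 196 = 3.06 µM.
Then v = 196 × 7.78/(3.06 + 7.78) = 141 nmol/s.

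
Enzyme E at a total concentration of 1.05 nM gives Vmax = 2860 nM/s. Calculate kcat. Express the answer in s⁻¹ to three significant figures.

2720 s⁻¹

kcat = Vmax/[E]total = 2860 nM/s / 1.05 nM = 2720 s⁻¹.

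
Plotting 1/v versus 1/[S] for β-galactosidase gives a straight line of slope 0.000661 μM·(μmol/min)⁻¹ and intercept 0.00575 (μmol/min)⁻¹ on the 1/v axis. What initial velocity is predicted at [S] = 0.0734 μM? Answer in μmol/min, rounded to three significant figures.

67.8 μmol/min

The y-intercept is 1/Vmax, so Vmax = 1/0.00575 = 174 μmol/min.
The slope is Km/Vmax, so Km = 0.000661 × 174 = 0.115 μM.
Then v = 174 × 0.0734/(0.115 + 0.0734) = 67.8 μmol/min.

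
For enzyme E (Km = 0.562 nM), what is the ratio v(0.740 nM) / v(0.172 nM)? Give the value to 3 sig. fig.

2.43

The fractional saturations are [S]/(Km+[S]) = 0.172/0.7340 = 0.2343 and 0.740/1.302 = 0.5684.
v₂/v₁ is just their ratio: 0.5684/0.2343 = 2.43.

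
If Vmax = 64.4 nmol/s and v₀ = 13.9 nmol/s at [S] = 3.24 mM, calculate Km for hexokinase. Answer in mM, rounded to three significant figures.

11.8 mM

From v = Vmax[S]/(Km+[S]), Km = [S](Vmax − v)/v.
Km = 3.24 × (64.4 − 13.9) / 13.9 = 163.6/13.9 = 11.8 mM.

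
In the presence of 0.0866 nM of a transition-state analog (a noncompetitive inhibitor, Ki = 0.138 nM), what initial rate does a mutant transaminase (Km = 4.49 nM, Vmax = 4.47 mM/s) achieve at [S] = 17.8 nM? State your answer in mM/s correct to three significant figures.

2.19 mM/s

α = 1 + [I]/Ki = 1 + 0.0866/0.138 = 1.628.
For a noncompetitive inhibitor, Vmax is reduced to Vmax/α while Km is unchanged: Km,app = 4.49 nM, Vmax,app = 2.75 mM/s.
v = Vmax,app·[S]/(Km,app + [S]) = 2.75 × 17.8/(4.49 + 17.8) = 2.19 mM/s.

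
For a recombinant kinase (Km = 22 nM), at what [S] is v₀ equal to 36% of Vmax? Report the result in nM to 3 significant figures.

12.4 nM

v/Vmax = [S]/(Km+[S]) = 0.36, so [S] = Km·0.36/(1 − 0.36) = 22 × 0.5625.
[S] = 12.4 nM.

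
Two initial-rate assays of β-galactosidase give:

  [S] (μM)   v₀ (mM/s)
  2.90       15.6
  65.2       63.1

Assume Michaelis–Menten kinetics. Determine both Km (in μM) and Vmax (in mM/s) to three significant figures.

Km = 10.8 μM; Vmax = 73.5 mM/s

From v = Vmax[S]/(Km+[S]), each point gives Vmax = v(Km+[S])/[S].
Equating: 15.6(Km+2.90)/2.90 = 63.1(Km+65.2)/65.2.
5.379·Km + 15.6 = 0.9678·Km + 63.1, so (5.379 − 0.9678)·Km = 63.1 − 15.6.
Km = 47.50/4.412 = 10.8 μM; then Vmax = 15.6(10.8+2.90)/2.90 = 73.5 mM/s.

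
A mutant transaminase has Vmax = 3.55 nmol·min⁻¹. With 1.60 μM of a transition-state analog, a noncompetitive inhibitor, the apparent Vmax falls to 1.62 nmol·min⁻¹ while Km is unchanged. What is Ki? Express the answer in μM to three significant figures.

Noncompetitive: Vmax,app = Vmax/α with α = 1 + [I]/Ki.
α = Vmax/Vmax,app = 3.55/1.62 = 2.191.
Ki = [I]/(α − 1) = 1.60/1.191 = 1.34 μM.

1.34 μM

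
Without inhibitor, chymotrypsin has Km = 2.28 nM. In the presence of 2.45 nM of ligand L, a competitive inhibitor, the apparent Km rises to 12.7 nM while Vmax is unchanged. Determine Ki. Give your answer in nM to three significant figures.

Competitive: Km,app = α·Km with α = 1 + [I]/Ki.
α = Km,app/Km = 12.7/2.28 = 5.570.
Ki = [I]/(α − 1) = 2.45/4.570 = 0.536 nM.

0.536 nM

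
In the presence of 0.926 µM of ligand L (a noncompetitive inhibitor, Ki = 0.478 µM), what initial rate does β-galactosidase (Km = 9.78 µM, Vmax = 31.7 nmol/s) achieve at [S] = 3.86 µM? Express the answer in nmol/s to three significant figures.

α = 1 + [I]/Ki = 1 + 0.926/0.478 = 2.937.
For a noncompetitive inhibitor, Vmax is reduced to Vmax/α while Km is unchanged: Km,app = 9.78 µM, Vmax,app = 10.8 nmol/s.
v = Vmax,app·[S]/(Km,app + [S]) = 10.8 × 3.86/(9.78 + 3.86) = 3.05 nmol/s.

3.05 nmol/s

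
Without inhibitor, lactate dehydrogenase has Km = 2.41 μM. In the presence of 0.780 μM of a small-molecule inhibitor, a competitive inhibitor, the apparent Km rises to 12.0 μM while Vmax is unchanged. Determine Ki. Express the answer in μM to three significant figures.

Competitive: Km,app = α·Km with α = 1 + [I]/Ki.
α = Km,app/Km = 12.0/2.41 = 4.979.
Since α = 1 + [I]/Ki, [I]/Ki = 4.979 − 1 = 3.979 and Ki = 0.780/3.979 = 0.196 μM.

0.196 μM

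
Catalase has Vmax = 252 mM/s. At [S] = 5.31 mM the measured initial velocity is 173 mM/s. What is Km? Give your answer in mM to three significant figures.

2.42 mM

From v = Vmax[S]/(Km+[S]), Km = [S](Vmax − v)/v.
Km = 5.31 × (252 − 173) / 173 = 419.5/173 = 2.42 mM.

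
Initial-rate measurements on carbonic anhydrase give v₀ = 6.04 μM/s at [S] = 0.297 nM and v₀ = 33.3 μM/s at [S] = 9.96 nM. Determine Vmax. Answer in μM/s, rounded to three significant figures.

From v = Vmax[S]/(Km+[S]), each point gives Vmax = v(Km+[S])/[S].
Equating: 6.04(Km+0.297)/0.297 = 33.3(Km+9.96)/9.96.
20.34·Km + 6.04 = 3.343·Km + 33.3, so (20.34 − 3.343)·Km = 33.3 − 6.04.
Km = 27.26/16.99 = 1.60 nM; then Vmax = 6.04(1.60+0.297)/0.297 = 38.7 μM/s.

38.7 μM/s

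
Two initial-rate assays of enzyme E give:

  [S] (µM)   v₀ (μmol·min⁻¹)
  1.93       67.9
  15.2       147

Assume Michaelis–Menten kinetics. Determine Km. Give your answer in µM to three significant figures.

3.10 µM

From v = Vmax[S]/(Km+[S]), each point gives Vmax = v(Km+[S])/[S].
Equating: 67.9(Km+1.93)/1.93 = 147(Km+15.2)/15.2.
35.18·Km + 67.9 = 9.671·Km + 147, so (35.18 − 9.671)·Km = 147 − 67.9.
Km = 79.10/25.51 = 3.10 µM; then Vmax = 67.9(3.10+1.93)/1.93 = 177 μmol·min⁻¹.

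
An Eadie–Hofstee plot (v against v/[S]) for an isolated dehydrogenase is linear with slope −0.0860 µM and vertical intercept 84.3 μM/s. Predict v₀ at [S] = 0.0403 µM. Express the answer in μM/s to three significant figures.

In the Eadie–Hofstee form v = Vmax − Km·(v/[S]), the slope is −Km and the intercept is Vmax, so Km = 0.0860 µM and Vmax = 84.3 μM/s.
v = 84.3 × 0.0403/(0.0860 + 0.0403) = 26.9 μM/s.

26.9 μM/s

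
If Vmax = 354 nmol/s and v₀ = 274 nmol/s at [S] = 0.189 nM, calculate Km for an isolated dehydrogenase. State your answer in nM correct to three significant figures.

0.0552 nM

v/Vmax = 274/354 = 0.7740 = [S]/(Km+[S]).
So Km + [S] = [S]/0.7740 = 0.2442 nM, giving Km = 0.2442 − 0.189 = 0.0552 nM.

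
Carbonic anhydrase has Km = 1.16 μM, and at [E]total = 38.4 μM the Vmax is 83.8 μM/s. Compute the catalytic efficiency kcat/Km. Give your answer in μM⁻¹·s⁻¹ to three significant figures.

kcat = Vmax/[E]total = 83.8/38.4 = 2.18 s⁻¹.
kcat/Km = 2.18/1.16 = 1.88 μM⁻¹·s⁻¹.

1.88 μM⁻¹·s⁻¹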